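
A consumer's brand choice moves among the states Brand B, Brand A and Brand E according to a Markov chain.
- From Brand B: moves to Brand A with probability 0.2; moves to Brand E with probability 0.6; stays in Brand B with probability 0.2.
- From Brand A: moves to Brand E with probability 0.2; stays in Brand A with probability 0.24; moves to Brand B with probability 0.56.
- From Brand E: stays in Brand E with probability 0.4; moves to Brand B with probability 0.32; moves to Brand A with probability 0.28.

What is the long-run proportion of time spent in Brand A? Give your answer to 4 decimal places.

Let the stationary distribution be π with π = πP and π_1 + π_2 + π_3 = 1.
π_1 = 0.2·π_1 + 0.56·π_2 + 0.32·π_3
π_2 = 0.2·π_1 + 0.24·π_2 + 0.28·π_3
Solving with the normalization constraint gives π = (0.3378, 0.2432, 0.4189).
So the stationary probability of Brand A is 0.2432.

0.2432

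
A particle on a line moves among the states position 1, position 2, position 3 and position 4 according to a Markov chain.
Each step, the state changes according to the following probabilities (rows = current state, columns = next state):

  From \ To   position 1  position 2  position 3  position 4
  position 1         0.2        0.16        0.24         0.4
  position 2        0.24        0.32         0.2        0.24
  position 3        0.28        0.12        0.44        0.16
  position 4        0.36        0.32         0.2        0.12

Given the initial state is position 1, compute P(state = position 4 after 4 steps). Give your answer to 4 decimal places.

Propagate the distribution vector 4 steps from position 1.
After 0 steps: (1.0000, 0.0000, 0.0000, 0.0000)
After 1 step: (0.2000, 0.1600, 0.2400, 0.4000)
After 2 steps: (0.2896, 0.2400, 0.2656, 0.2048)
After 3 steps: (0.2636, 0.2205, 0.2753, 0.2405)
After 4 steps: (0.2693, 0.2228, 0.2766, 0.2313)
P(in position 4 after 4 steps) = 0.2313

0.2313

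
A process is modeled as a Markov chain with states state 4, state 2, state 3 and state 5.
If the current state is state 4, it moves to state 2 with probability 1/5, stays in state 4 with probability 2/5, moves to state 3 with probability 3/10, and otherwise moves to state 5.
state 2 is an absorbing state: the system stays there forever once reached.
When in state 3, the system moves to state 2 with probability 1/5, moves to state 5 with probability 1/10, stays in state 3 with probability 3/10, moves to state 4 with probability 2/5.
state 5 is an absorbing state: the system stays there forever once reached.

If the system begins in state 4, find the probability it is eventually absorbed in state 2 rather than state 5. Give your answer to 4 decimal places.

0.6667

Let h(s) be the probability of absorption at state 2 starting from transient state s. Then h(state 2) = 1 and h(state 5) = 0. By first-step analysis:
h(state 4) = 0.4·h(state 4) + 0.2·1 + 0.3·h(state 3) + 0.1·0
h(state 3) = 0.4·h(state 4) + 0.2·1 + 0.3·h(state 3) + 0.1·0
Solving: h(state 4) = 0.6667, h(state 3) = 0.6667.
Starting from state 4, the probability is 0.6667.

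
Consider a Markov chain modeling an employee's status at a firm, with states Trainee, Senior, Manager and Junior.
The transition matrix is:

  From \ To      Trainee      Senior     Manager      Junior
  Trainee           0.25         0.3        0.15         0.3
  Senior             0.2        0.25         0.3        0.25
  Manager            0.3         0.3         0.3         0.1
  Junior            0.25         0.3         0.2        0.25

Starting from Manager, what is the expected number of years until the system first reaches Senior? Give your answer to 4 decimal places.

3.3333

Let t(s) be the expected number of years to first reach Senior from state s, with t(Senior) = 0. Conditioning on the first year:
t(Trainee) = 1 + 0.25·t(Trainee) + 0.15·t(Manager) + 0.3·t(Junior)
t(Manager) = 1 + 0.3·t(Trainee) + 0.3·t(Manager) + 0.1·t(Junior)
t(Junior) = 1 + 0.25·t(Trainee) + 0.2·t(Manager) + 0.25·t(Junior)
Solving: t(Trainee) = 3.3333, t(Manager) = 3.3333, t(Junior) = 3.3333.
Expected years from Manager to Senior: 3.3333.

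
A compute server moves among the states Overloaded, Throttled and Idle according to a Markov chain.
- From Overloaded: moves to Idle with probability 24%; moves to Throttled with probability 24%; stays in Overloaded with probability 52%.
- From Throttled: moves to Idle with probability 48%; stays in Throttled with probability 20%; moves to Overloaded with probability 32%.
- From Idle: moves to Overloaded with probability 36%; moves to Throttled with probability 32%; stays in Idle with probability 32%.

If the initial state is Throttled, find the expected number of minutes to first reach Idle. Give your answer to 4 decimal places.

2.6042

Let t(s) be the expected number of minutes to first reach Idle from state s, with t(Idle) = 0. Conditioning on the first minute:
t(Overloaded) = 1 + 0.52·t(Overloaded) + 0.24·t(Throttled)
t(Throttled) = 1 + 0.32·t(Overloaded) + 0.2·t(Throttled)
Solving: t(Overloaded) = 3.3854, t(Throttled) = 2.6042.
Expected minutes from Throttled to Idle: 2.6042.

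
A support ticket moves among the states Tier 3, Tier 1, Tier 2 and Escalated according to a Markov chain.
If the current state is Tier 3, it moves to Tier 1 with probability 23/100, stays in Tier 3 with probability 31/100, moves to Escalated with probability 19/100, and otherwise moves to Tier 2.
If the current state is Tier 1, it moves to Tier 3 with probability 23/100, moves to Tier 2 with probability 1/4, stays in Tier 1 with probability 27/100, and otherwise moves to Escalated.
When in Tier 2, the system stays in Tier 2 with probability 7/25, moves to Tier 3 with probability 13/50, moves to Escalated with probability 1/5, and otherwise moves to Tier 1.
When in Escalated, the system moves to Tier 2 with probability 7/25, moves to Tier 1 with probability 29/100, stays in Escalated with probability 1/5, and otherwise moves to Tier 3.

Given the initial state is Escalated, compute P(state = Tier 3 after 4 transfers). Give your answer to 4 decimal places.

Propagate the distribution vector 4 transfers from Escalated.
After 0 transfers: (0.0000, 0.0000, 0.0000, 1.0000)
After 1 transfer: (0.2300, 0.2900, 0.2800, 0.2000)
After 2 transfers: (0.2568, 0.2620, 0.2690, 0.2122)
After 3 transfers: (0.2586, 0.2613, 0.2696, 0.2105)
After 4 transfers: (0.2588, 0.2612, 0.2696, 0.2105)
P(in Tier 3 after 4 transfers) = 0.2588

0.2588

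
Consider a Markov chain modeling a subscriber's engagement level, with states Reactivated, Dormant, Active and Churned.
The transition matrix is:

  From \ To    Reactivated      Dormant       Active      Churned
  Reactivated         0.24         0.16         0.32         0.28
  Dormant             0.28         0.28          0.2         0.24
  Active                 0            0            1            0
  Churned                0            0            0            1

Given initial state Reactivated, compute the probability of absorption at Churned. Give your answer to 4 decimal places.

0.4777

Let h(s) be the probability of absorption at Churned starting from transient state s. Then h(Churned) = 1 and h(Active) = 0. By first-step analysis:
h(Reactivated) = 0.24·h(Reactivated) + 0.16·h(Dormant) + 0.32·0 + 0.28·1
h(Dormant) = 0.28·h(Reactivated) + 0.28·h(Dormant) + 0.2·0 + 0.24·1
Solving: h(Reactivated) = 0.4777, h(Dormant) = 0.5191.
Starting from Reactivated, the probability is 0.4777.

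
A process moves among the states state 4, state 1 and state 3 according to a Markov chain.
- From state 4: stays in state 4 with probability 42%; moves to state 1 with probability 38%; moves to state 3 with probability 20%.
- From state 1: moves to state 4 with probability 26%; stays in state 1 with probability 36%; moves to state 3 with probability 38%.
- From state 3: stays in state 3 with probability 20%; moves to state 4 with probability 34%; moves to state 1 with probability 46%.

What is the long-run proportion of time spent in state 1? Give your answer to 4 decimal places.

0.3938

Let the stationary distribution be π with π = πP and π_1 + π_2 + π_3 = 1.
π_1 = 0.42·π_1 + 0.26·π_2 + 0.34·π_3
π_2 = 0.38·π_1 + 0.36·π_2 + 0.46·π_3
Solving with the normalization constraint gives π = (0.3353, 0.3938, 0.2709).
So the stationary probability of state 1 is 0.3938.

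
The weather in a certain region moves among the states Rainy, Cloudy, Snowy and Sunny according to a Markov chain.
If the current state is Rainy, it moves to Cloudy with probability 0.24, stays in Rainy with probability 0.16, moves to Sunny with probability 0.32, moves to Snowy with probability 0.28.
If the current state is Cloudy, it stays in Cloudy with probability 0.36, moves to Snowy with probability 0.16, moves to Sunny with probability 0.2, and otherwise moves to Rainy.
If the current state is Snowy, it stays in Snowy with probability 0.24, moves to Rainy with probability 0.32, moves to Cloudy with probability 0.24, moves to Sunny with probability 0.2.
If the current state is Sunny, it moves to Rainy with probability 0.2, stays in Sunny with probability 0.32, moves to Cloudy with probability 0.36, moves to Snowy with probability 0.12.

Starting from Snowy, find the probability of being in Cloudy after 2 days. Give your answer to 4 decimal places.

0.2928

Propagate the distribution vector 2 days from Snowy.
After 0 days: (0.0000, 0.0000, 1.0000, 0.0000)
After 1 day: (0.3200, 0.2400, 0.2400, 0.2000)
After 2 days: (0.2352, 0.2928, 0.2096, 0.2624)
P(in Cloudy after 2 days) = 0.2928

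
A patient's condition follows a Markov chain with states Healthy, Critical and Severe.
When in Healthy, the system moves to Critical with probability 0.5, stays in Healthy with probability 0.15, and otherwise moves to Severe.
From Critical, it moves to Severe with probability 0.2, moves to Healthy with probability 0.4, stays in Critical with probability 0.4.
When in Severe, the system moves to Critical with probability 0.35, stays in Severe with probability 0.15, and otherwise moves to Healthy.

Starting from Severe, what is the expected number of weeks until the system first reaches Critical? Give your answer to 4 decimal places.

2.4658

Let t(s) be the expected number of weeks to first reach Critical from state s, with t(Critical) = 0. Conditioning on the first week:
t(Healthy) = 1 + 0.15·t(Healthy) + 0.35·t(Severe)
t(Severe) = 1 + 0.5·t(Healthy) + 0.15·t(Severe)
Solving: t(Healthy) = 2.1918, t(Severe) = 2.4658.
Expected weeks from Severe to Critical: 2.4658.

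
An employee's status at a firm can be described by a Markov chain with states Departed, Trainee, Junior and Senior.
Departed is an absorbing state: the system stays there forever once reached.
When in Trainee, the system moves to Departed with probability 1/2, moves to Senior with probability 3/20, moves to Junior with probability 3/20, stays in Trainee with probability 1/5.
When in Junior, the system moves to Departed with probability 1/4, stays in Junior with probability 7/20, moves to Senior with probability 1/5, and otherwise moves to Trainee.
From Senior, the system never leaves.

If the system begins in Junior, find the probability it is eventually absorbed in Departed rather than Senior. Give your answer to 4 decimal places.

Let h(s) be the probability of absorption at Departed starting from transient state s. Then h(Departed) = 1 and h(Senior) = 0. By first-step analysis:
h(Trainee) = 0.5·1 + 0.2·h(Trainee) + 0.15·h(Junior) + 0.15·0
h(Junior) = 0.25·1 + 0.2·h(Trainee) + 0.35·h(Junior) + 0.2·0
Solving: h(Trainee) = 0.7398, h(Junior) = 0.6122.
Starting from Junior, the probability is 0.6122.

0.6122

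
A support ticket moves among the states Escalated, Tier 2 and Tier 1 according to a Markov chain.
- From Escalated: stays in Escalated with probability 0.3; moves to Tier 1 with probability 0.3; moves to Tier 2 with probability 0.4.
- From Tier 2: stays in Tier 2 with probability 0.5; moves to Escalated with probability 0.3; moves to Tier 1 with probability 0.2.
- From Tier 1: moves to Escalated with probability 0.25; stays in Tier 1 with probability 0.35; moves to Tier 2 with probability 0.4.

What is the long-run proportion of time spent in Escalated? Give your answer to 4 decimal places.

Let the stationary distribution be π with π = πP and π_1 + π_2 + π_3 = 1.
π_1 = 0.3·π_1 + 0.3·π_2 + 0.25·π_3
π_2 = 0.4·π_1 + 0.5·π_2 + 0.4·π_3
Solving with the normalization constraint gives π = (0.2865, 0.4444, 0.2690).
So the stationary probability of Escalated is 0.2865.

0.2865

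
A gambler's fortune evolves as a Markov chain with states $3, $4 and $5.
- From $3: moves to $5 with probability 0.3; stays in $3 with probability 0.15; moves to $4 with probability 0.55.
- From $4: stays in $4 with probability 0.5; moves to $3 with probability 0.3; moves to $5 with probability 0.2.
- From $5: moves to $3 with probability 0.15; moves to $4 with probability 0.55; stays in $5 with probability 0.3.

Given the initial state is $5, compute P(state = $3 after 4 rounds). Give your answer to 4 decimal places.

0.2286

Propagate the distribution vector 4 rounds from $5.
After 0 rounds: (0.0000, 0.0000, 1.0000)
After 1 round: (0.1500, 0.5500, 0.3000)
After 2 rounds: (0.2325, 0.5225, 0.2450)
After 3 rounds: (0.2284, 0.5239, 0.2478)
After 4 rounds: (0.2286, 0.5238, 0.2476)
P(in $3 after 4 rounds) = 0.2286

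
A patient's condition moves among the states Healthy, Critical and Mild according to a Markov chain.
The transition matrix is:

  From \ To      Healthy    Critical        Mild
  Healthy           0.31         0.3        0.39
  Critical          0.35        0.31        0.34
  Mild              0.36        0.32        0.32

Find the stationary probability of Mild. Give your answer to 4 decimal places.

Let the stationary distribution be π with π = πP and π_1 + π_2 + π_3 = 1.
π_1 = 0.31·π_1 + 0.35·π_2 + 0.36·π_3
π_2 = 0.3·π_1 + 0.31·π_2 + 0.32·π_3
Solving with the normalization constraint gives π = (0.3399, 0.3101, 0.3500).
So the stationary probability of Mild is 0.3500.

0.3500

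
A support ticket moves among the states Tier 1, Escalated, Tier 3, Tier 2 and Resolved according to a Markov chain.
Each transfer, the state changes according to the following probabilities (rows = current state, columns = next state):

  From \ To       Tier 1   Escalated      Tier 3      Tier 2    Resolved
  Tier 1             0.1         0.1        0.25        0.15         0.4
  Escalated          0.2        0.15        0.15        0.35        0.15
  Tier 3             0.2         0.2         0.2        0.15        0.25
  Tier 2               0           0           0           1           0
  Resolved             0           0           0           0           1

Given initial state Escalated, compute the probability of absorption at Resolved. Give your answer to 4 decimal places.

0.4338

Let h(s) be the probability of absorption at Resolved starting from transient state s. Then h(Resolved) = 1 and h(Tier 2) = 0. By first-step analysis:
h(Tier 1) = 0.1·h(Tier 1) + 0.1·h(Escalated) + 0.25·h(Tier 3) + 0.15·0 + 0.4·1
h(Escalated) = 0.2·h(Tier 1) + 0.15·h(Escalated) + 0.15·h(Tier 3) + 0.35·0 + 0.15·1
h(Tier 3) = 0.2·h(Tier 1) + 0.2·h(Escalated) + 0.2·h(Tier 3) + 0.15·0 + 0.25·1
Solving: h(Tier 1) = 0.6551, h(Escalated) = 0.4338, h(Tier 3) = 0.5847.
Starting from Escalated, the probability is 0.4338.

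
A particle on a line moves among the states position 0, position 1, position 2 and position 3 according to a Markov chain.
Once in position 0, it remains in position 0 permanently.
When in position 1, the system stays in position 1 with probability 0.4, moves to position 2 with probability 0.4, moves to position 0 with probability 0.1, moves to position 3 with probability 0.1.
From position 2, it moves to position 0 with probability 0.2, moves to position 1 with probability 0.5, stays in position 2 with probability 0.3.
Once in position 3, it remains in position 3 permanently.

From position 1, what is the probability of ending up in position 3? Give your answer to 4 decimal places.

0.3182

Let h(s) be the probability of absorption at position 3 starting from transient state s. Then h(position 3) = 1 and h(position 0) = 0. By first-step analysis:
h(position 1) = 0.1·0 + 0.4·h(position 1) + 0.4·h(position 2) + 0.1·1
h(position 2) = 0.2·0 + 0.5·h(position 1) + 0.3·h(position 2)
Solving: h(position 1) = 0.3182, h(position 2) = 0.2273.
Starting from position 1, the probability is 0.3182.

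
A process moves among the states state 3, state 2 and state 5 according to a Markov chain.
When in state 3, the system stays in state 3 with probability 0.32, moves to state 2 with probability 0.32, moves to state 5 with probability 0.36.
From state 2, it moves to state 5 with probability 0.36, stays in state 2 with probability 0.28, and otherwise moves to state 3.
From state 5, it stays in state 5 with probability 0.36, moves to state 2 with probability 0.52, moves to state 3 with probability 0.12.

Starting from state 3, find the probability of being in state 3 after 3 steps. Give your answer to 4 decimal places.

0.2632

Propagate the distribution vector 3 steps from state 3.
After 0 steps: (1.0000, 0.0000, 0.0000)
After 1 step: (0.3200, 0.3200, 0.3600)
After 2 steps: (0.2608, 0.3792, 0.3600)
After 3 steps: (0.2632, 0.3768, 0.3600)
P(in state 3 after 3 steps) = 0.2632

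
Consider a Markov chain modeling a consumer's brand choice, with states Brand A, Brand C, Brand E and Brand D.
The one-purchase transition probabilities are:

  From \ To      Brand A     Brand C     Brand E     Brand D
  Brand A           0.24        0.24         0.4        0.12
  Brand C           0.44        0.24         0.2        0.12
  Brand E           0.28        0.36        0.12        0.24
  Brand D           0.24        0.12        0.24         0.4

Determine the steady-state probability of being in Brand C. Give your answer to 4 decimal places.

Let the stationary distribution be π with π = πP and π_1 + π_2 + π_3 + π_4 = 1.
π_1 = 0.24·π_1 + 0.44·π_2 + 0.28·π_3 + 0.24·π_4
π_2 = 0.24·π_1 + 0.24·π_2 + 0.36·π_3 + 0.12·π_4
π_3 = 0.4·π_1 + 0.2·π_2 + 0.12·π_3 + 0.24·π_4
Solving with the normalization constraint gives π = (0.2989, 0.2448, 0.2482, 0.2080).
So the stationary probability of Brand C is 0.2448.

0.2448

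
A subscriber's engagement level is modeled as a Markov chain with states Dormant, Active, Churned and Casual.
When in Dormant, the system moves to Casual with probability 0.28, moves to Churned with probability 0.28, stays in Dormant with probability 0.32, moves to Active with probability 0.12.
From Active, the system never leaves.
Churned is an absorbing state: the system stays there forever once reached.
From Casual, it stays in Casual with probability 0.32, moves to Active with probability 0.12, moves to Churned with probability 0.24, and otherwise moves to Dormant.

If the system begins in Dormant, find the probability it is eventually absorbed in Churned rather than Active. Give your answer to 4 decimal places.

Let h(s) be the probability of absorption at Churned starting from transient state s. Then h(Churned) = 1 and h(Active) = 0. By first-step analysis:
h(Dormant) = 0.32·h(Dormant) + 0.12·0 + 0.28·1 + 0.28·h(Casual)
h(Casual) = 0.32·h(Dormant) + 0.12·0 + 0.24·1 + 0.32·h(Casual)
Solving: h(Dormant) = 0.6910, h(Casual) = 0.6781.
Starting from Dormant, the probability is 0.6910.

0.6910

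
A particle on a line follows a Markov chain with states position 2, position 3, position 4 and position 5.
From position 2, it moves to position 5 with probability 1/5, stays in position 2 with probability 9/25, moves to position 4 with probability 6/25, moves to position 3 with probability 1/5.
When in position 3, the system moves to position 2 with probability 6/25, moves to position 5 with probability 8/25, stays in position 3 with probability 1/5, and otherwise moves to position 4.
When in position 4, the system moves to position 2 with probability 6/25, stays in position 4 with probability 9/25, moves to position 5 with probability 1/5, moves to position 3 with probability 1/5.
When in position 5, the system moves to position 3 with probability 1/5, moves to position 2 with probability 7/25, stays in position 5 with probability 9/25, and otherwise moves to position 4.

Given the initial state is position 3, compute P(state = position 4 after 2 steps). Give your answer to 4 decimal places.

Propagate the distribution vector 2 steps from position 3.
After 0 steps: (0.0000, 1.0000, 0.0000, 0.0000)
After 1 step: (0.2400, 0.2000, 0.2400, 0.3200)
After 2 steps: (0.2816, 0.2000, 0.2432, 0.2752)
P(in position 4 after 2 steps) = 0.2432

0.2432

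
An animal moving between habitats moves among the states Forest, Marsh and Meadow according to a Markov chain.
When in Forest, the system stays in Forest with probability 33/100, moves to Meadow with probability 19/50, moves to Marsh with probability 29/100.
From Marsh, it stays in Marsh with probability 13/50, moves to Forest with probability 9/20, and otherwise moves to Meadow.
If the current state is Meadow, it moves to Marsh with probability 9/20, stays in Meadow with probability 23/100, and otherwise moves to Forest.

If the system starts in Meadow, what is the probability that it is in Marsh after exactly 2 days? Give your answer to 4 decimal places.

Sum over the intermediate state after 1 day:
P = P(Meadow→Forest)·P(Forest→Marsh) + P(Meadow→Marsh)·P(Marsh→Marsh) + P(Meadow→Meadow)·P(Meadow→Marsh)
  = 0.32×0.29 + 0.45×0.26 + 0.23×0.45
  = 0.0928 + 0.1170 + 0.1035 = 0.3133

0.3133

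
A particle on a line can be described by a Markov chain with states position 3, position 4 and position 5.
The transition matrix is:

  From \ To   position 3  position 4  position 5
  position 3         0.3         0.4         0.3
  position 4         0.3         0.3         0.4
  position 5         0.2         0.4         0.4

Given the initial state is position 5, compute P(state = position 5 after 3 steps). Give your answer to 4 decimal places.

Propagate the distribution vector 3 steps from position 5.
After 0 steps: (0.0000, 0.0000, 1.0000)
After 1 step: (0.2000, 0.4000, 0.4000)
After 2 steps: (0.2600, 0.3600, 0.3800)
After 3 steps: (0.2620, 0.3640, 0.3740)
P(in position 5 after 3 steps) = 0.3740

0.3740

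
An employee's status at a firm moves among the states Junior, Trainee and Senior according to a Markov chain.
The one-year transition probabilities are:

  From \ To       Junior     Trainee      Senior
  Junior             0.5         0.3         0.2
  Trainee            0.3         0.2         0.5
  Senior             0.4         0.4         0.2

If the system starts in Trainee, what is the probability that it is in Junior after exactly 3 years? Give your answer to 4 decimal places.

0.4080

Propagate the distribution vector 3 years from Trainee.
After 0 years: (0.0000, 1.0000, 0.0000)
After 1 year: (0.3000, 0.2000, 0.5000)
After 2 years: (0.4100, 0.3300, 0.2600)
After 3 years: (0.4080, 0.2930, 0.2990)
P(in Junior after 3 years) = 0.4080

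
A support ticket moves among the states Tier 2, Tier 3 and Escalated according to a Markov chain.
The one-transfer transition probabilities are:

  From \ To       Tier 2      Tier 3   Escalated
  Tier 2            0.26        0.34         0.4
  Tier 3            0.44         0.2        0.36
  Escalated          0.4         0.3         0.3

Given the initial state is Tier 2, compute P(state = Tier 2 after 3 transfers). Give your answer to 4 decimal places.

Propagate the distribution vector 3 transfers from Tier 2.
After 0 transfers: (1.0000, 0.0000, 0.0000)
After 1 transfer: (0.2600, 0.3400, 0.4000)
After 2 transfers: (0.3772, 0.2764, 0.3464)
After 3 transfers: (0.3582, 0.2874, 0.3543)
P(in Tier 2 after 3 transfers) = 0.3582

0.3582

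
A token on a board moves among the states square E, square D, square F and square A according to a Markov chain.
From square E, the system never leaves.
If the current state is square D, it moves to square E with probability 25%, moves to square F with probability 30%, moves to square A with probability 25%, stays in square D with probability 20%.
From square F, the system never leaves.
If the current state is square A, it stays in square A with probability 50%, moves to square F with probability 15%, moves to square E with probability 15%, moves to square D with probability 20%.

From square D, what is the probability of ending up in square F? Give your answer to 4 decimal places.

0.5357

Let h(s) be the probability of absorption at square F starting from transient state s. Then h(square F) = 1 and h(square E) = 0. By first-step analysis:
h(square D) = 0.25·0 + 0.2·h(square D) + 0.3·1 + 0.25·h(square A)
h(square A) = 0.15·0 + 0.2·h(square D) + 0.15·1 + 0.5·h(square A)
Solving: h(square D) = 0.5357, h(square A) = 0.5143.
Starting from square D, the probability is 0.5357.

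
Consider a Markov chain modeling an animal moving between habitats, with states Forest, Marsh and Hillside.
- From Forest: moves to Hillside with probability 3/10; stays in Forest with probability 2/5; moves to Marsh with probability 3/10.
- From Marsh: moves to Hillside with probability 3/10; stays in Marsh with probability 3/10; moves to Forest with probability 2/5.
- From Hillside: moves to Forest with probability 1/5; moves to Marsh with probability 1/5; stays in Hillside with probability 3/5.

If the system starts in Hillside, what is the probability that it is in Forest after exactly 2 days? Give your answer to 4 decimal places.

0.2800

Sum over the intermediate state after 1 day:
P = P(Hillside→Forest)·P(Forest→Forest) + P(Hillside→Marsh)·P(Marsh→Forest) + P(Hillside→Hillside)·P(Hillside→Forest)
  = 0.2×0.4 + 0.2×0.4 + 0.6×0.2
  = 0.0800 + 0.0800 + 0.1200 = 0.2800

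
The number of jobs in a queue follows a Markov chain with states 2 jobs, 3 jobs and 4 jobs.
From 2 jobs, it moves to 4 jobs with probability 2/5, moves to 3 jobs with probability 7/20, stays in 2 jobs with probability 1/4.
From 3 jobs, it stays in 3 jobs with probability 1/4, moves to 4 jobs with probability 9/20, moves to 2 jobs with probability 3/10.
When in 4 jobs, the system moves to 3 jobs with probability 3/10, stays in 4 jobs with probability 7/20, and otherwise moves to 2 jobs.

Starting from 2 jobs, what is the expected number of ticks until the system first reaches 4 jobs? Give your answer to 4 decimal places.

2.4044

Let t(s) be the expected number of ticks to first reach 4 jobs from state s, with t(4 jobs) = 0. Conditioning on the first tick:
t(2 jobs) = 1 + 0.25·t(2 jobs) + 0.35·t(3 jobs)
t(3 jobs) = 1 + 0.3·t(2 jobs) + 0.25·t(3 jobs)
Solving: t(2 jobs) = 2.4044, t(3 jobs) = 2.2951.
Expected ticks from 2 jobs to 4 jobs: 2.4044.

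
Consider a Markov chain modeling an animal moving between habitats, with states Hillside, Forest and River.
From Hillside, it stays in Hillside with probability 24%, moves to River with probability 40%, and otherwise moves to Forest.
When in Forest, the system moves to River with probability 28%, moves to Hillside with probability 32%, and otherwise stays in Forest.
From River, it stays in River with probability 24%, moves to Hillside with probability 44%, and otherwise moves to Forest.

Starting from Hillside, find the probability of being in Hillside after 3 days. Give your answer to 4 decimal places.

Propagate the distribution vector 3 days from Hillside.
After 0 days: (1.0000, 0.0000, 0.0000)
After 1 day: (0.2400, 0.3600, 0.4000)
After 2 days: (0.3488, 0.3584, 0.2928)
After 3 days: (0.3272, 0.3626, 0.3101)
P(in Hillside after 3 days) = 0.3272

0.3272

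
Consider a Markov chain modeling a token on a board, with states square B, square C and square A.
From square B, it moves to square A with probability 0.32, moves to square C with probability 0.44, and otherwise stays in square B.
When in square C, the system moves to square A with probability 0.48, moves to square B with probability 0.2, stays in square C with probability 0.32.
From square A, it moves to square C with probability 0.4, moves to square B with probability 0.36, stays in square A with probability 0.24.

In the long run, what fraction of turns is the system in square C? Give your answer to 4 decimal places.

0.3803

Let the stationary distribution be π with π = πP and π_1 + π_2 + π_3 = 1.
π_1 = 0.24·π_1 + 0.2·π_2 + 0.36·π_3
π_2 = 0.44·π_1 + 0.32·π_2 + 0.4·π_3
Solving with the normalization constraint gives π = (0.2671, 0.3803, 0.3526).
So the stationary probability of square C is 0.3803.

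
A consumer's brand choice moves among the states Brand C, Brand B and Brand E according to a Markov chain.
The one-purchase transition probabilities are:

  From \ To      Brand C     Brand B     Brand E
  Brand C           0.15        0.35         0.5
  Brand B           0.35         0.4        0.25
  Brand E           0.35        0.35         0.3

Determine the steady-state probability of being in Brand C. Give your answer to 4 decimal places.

0.2917

Let the stationary distribution be π with π = πP and π_1 + π_2 + π_3 = 1.
π_1 = 0.15·π_1 + 0.35·π_2 + 0.35·π_3
π_2 = 0.35·π_1 + 0.4·π_2 + 0.35·π_3
Solving with the normalization constraint gives π = (0.2917, 0.3684, 0.3399).
So the stationary probability of Brand C is 0.2917.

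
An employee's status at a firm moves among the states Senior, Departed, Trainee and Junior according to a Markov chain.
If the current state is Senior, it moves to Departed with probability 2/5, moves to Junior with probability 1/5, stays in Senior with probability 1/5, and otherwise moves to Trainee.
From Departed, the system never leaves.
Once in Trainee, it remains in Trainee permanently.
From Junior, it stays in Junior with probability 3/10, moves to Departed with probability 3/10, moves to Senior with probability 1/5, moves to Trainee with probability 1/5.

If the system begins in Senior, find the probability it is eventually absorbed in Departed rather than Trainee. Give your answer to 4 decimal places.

0.6538

Let h(s) be the probability of absorption at Departed starting from transient state s. Then h(Departed) = 1 and h(Trainee) = 0. By first-step analysis:
h(Senior) = 0.2·h(Senior) + 0.4·1 + 0.2·0 + 0.2·h(Junior)
h(Junior) = 0.2·h(Senior) + 0.3·1 + 0.2·0 + 0.3·h(Junior)
Solving: h(Senior) = 0.6538, h(Junior) = 0.6154.
Starting from Senior, the probability is 0.6538.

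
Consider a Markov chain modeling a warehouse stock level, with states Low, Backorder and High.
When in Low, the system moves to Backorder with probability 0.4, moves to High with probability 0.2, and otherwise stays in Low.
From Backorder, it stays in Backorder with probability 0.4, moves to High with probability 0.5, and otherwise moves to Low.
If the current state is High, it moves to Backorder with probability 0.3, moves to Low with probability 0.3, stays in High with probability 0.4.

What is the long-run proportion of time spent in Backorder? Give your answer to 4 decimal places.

0.3614

Let the stationary distribution be π with π = πP and π_1 + π_2 + π_3 = 1.
π_1 = 0.4·π_1 + 0.1·π_2 + 0.3·π_3
π_2 = 0.4·π_1 + 0.4·π_2 + 0.3·π_3
Solving with the normalization constraint gives π = (0.2530, 0.3614, 0.3855).
So the stationary probability of Backorder is 0.3614.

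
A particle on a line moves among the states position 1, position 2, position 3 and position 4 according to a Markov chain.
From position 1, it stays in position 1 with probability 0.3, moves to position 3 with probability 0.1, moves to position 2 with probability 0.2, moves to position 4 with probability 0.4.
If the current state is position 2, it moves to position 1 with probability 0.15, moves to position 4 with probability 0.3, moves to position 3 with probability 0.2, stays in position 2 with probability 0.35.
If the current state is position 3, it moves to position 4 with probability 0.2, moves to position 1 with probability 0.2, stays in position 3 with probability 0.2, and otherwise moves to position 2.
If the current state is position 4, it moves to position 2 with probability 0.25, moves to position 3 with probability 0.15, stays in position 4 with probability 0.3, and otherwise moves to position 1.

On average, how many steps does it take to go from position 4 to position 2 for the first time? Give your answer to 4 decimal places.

3.8889

Let t(s) be the expected number of steps to first reach position 2 from state s, with t(position 2) = 0. Conditioning on the first step:
t(position 1) = 1 + 0.3·t(position 1) + 0.1·t(position 3) + 0.4·t(position 4)
t(position 3) = 1 + 0.2·t(position 1) + 0.2·t(position 3) + 0.2·t(position 4)
t(position 4) = 1 + 0.3·t(position 1) + 0.15·t(position 3) + 0.3·t(position 4)
Solving: t(position 1) = 4.1152, t(position 3) = 3.2510, t(position 4) = 3.8889.
Expected steps from position 4 to position 2: 3.8889.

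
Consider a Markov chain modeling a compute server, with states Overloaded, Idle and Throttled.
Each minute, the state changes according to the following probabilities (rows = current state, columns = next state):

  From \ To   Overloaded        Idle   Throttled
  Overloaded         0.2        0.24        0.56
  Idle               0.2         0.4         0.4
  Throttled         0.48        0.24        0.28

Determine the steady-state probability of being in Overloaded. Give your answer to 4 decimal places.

Let the stationary distribution be π with π = πP and π_1 + π_2 + π_3 = 1.
π_1 = 0.2·π_1 + 0.2·π_2 + 0.48·π_3
π_2 = 0.24·π_1 + 0.4·π_2 + 0.24·π_3
Solving with the normalization constraint gives π = (0.3125, 0.2857, 0.4018).
So the stationary probability of Overloaded is 0.3125.

0.3125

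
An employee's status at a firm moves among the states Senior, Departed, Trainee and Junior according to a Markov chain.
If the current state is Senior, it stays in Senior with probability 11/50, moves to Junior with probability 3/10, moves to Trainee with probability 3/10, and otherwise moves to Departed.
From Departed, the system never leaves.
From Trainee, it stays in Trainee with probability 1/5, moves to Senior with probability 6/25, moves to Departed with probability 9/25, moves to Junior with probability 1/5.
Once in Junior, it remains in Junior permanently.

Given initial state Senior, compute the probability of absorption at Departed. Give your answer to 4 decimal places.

Let h(s) be the probability of absorption at Departed starting from transient state s. Then h(Departed) = 1 and h(Junior) = 0. By first-step analysis:
h(Senior) = 0.22·h(Senior) + 0.18·1 + 0.3·h(Trainee) + 0.3·0
h(Trainee) = 0.24·h(Senior) + 0.36·1 + 0.2·h(Trainee) + 0.2·0
Solving: h(Senior) = 0.4565, h(Trainee) = 0.5870.
Starting from Senior, the probability is 0.4565.

0.4565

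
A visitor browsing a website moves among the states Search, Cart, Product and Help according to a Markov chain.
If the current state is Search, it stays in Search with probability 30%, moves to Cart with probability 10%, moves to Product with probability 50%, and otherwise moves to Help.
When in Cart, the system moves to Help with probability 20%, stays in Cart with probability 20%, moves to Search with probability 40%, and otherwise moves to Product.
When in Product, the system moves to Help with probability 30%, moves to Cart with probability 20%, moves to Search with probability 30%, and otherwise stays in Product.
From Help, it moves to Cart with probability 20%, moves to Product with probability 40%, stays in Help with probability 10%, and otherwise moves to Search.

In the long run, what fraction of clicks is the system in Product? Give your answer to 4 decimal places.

Let the stationary distribution be π with π = πP and π_1 + π_2 + π_3 + π_4 = 1.
π_1 = 0.3·π_1 + 0.4·π_2 + 0.3·π_3 + 0.3·π_4
π_2 = 0.1·π_1 + 0.2·π_2 + 0.2·π_3 + 0.2·π_4
π_3 = 0.5·π_1 + 0.2·π_2 + 0.2·π_3 + 0.4·π_4
Solving with the normalization constraint gives π = (0.3168, 0.1683, 0.3317, 0.1832).
So the stationary probability of Product is 0.3317.

0.3317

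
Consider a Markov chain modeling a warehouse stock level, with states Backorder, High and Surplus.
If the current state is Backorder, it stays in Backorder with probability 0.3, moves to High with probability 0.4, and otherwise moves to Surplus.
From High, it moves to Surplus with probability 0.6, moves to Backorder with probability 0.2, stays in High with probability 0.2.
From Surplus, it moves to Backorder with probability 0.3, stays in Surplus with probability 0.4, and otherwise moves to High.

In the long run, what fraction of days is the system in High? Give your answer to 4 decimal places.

Let the stationary distribution be π with π = πP and π_1 + π_2 + π_3 = 1.
π_1 = 0.3·π_1 + 0.2·π_2 + 0.3·π_3
π_2 = 0.4·π_1 + 0.2·π_2 + 0.3·π_3
Solving with the normalization constraint gives π = (0.2703, 0.2973, 0.4324).
So the stationary probability of High is 0.2973.

0.2973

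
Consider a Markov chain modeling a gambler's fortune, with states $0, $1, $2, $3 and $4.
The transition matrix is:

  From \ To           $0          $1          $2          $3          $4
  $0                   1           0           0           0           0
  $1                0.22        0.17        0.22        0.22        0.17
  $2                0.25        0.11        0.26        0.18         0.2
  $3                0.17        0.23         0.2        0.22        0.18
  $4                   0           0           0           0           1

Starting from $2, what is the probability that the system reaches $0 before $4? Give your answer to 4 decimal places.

0.5455

Let h(s) be the probability of absorption at $0 starting from transient state s. Then h($0) = 1 and h($4) = 0. By first-step analysis:
h($1) = 0.22·1 + 0.17·h($1) + 0.22·h($2) + 0.22·h($3) + 0.17·0
h($2) = 0.25·1 + 0.11·h($1) + 0.26·h($2) + 0.18·h($3) + 0.2·0
h($3) = 0.17·1 + 0.23·h($1) + 0.2·h($2) + 0.22·h($3) + 0.18·0
Solving: h($1) = 0.5473, h($2) = 0.5455, h($3) = 0.5192.
Starting from $2, the probability is 0.5455.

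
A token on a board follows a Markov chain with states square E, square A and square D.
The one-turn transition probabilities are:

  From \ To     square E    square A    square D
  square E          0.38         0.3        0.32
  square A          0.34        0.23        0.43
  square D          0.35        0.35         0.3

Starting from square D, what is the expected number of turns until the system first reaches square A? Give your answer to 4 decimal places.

3.0124

Let t(s) be the expected number of turns to first reach square A from state s, with t(square A) = 0. Conditioning on the first turn:
t(square E) = 1 + 0.38·t(square E) + 0.32·t(square D)
t(square D) = 1 + 0.35·t(square E) + 0.3·t(square D)
Solving: t(square E) = 3.1677, t(square D) = 3.0124.
Expected turns from square D to square A: 3.0124.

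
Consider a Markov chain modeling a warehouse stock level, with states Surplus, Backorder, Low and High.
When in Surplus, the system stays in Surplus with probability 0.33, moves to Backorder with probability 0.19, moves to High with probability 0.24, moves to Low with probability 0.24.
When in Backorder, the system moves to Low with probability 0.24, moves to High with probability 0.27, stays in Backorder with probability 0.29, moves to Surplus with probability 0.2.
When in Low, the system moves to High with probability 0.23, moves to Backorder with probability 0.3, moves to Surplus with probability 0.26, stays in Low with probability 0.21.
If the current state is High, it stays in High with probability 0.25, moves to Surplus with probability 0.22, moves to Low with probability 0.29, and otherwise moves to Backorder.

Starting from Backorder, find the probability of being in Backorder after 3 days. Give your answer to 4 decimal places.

0.2554

Propagate the distribution vector 3 days from Backorder.
After 0 days: (0.0000, 1.0000, 0.0000, 0.0000)
After 1 day: (0.2000, 0.2900, 0.2400, 0.2700)
After 2 days: (0.2458, 0.2589, 0.2463, 0.2490)
After 3 days: (0.2517, 0.2554, 0.2451, 0.2478)
P(in Backorder after 3 days) = 0.2554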